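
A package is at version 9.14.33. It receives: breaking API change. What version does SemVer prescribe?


Current: 9.14.33
Change category: 'breaking API change' → major bump
SemVer rule: major bump → increment MAJOR, reset MINOR and PATCH to 0
New: 10.0.0

10.0.0


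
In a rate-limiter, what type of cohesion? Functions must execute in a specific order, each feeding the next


Reasoning: Output of one is input to next
Type: Sequential cohesion

Sequential cohesion


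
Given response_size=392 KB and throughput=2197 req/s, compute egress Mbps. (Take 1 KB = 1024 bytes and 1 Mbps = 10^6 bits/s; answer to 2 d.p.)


Formula: Mbps = payload_bytes * RPS * 8 / 1e6
Payload per request = 392 KB = 392 * 1024 = 401408 bytes
Total bytes/sec = 401408 * 2197 = 881893376
Total bits/sec = 881893376 * 8 = 7055147008
Mbps = 7055147008 / 1e6 = 7055.15

7055.15 Mbps


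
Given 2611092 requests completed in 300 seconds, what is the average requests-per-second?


Formula: throughput = requests / seconds
throughput = 2611092 / 300
throughput = 8703.64 requests/second

8703.64 requests/second


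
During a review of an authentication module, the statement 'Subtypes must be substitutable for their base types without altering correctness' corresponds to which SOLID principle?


This describes the Liskov Substitution Principle (LSP)

Liskov Substitution Principle (LSP)


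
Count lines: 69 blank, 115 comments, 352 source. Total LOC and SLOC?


Total LOC = blank + comment + code
Total LOC = 69 + 115 + 352 = 536
SLOC (source only) = code = 352

Total LOC: 536, SLOC: 352


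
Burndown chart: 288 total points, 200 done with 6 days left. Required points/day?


Formula: Required rate = Remaining points / Days left
Remaining = 288 - 200 = 88 points
Required rate = 88 / 6 = 14.67 points/day

14.67 points/day


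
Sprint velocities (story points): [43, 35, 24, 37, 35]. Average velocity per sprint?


Formula: Avg velocity = Total points / Number of sprints
Points: [43, 35, 24, 37, 35]
Sum = 43 + 35 + 24 + 37 + 35 = 174
Avg velocity = 174 / 5 = 34.8 points/sprint

34.8 points/sprint


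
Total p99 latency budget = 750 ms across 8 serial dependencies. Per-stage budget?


Formula: per_stage = total_budget / stages
per_stage = 750 / 8
per_stage = 93.75 ms

93.75 ms


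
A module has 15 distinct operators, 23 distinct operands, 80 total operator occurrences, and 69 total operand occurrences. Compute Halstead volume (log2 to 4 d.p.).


Formula: V = N * log2(η), where N = N1 + N2 and η = η1 + η2
η = 15 + 23 = 38
N = 80 + 69 = 149
log2(38) ≈ 5.2479
V = 149 * 5.2479 = 781.94

781.94


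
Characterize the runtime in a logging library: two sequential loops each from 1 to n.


Reasoning: sequential dominates: O(n) + O(n) = O(n)
Complexity: O(n)

O(n)


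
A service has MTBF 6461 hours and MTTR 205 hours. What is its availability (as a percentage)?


Availability = MTBF / (MTBF + MTTR)
Availability = 6461 / (6461 + 205)
Availability = 6461 / 6666
Availability = 96.9247%

96.9247%


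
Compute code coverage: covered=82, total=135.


Coverage = covered / total * 100
Coverage = 82 / 135 * 100
Coverage = 60.74%

60.74%


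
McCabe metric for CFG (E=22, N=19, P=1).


Formula: V(G) = E - N + 2P
V(G) = 22 - 19 + 2*1
V(G) = 3 + 2
V(G) = 5

5


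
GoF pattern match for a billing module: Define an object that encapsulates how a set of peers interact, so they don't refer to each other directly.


This matches the Mediator pattern

Mediator


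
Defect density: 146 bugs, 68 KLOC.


Defect density = defects / KLOC
Defect density = 146 / 68
Defect density = 2.147 defects/KLOC

2.147 defects/KLOC


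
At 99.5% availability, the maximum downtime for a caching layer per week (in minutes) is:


Formula: allowed downtime = period * (100 - SLA) / 100
Period (week) = 10080 minutes
Unavailability fraction = (100 - 99.5) / 100
Allowed downtime = 10080 * (100 - 99.5) / 100
Allowed downtime = 50.4 minutes

50.4 minutes


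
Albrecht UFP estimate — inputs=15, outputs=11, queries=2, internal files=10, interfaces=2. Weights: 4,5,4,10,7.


UFP = EI*4 + EO*5 + EQ*4 + ILF*10 + EIF*7
UFP = 15*4 + 11*5 + 2*4 + 10*10 + 2*7
UFP = 60 + 55 + 8 + 100 + 14
UFP = 237

237


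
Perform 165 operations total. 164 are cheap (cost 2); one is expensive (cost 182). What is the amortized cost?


Formula: Amortized cost = Total cost / Operations
Total cost = (164 * 2) + (1 * 182)
Total cost = 328 + 182 = 510
Amortized = 510 / 165 = 3.0909

3.0909


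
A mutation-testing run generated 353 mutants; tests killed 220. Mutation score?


Mutation score = killed / total * 100
Mutation score = 220 / 353 * 100
Mutation score = 62.32%

62.32%


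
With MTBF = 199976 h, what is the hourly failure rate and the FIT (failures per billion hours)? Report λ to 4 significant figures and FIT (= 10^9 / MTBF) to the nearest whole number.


Formula: λ = 1 / MTBF; FIT = λ × 1e9 = 1e9 / MTBF
λ = 1 / 199976 ≈ 5.001e-06 failures/hour
FIT = 1e9 / 199976 ≈ 5001 failures per 1e9 hours (nearest whole number)

λ = 5.001e-06 /h, FIT = 5001


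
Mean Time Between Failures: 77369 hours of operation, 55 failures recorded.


Formula: MTBF = Total operating time / Number of failures
MTBF = 77369 / 55
MTBF = 1406.71 hours

1406.71 hours


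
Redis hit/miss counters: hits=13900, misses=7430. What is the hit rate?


Formula: hit rate = hits / (hits + misses) * 100
hit rate = 13900 / (13900 + 7430) * 100
hit rate = 13900 / 21330 * 100
hit rate = 65.17%

65.17%


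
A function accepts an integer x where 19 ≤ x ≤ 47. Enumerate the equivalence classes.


Valid range: [19, 47]
Class 1: x < 19 — invalid
Class 2: 19 ≤ x ≤ 47 — valid
Class 3: x > 47 — invalid
Total equivalence classes: 3

3 equivalence classes


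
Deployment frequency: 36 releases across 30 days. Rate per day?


Formula: deployments per day = releases / days
= 36 / 30
= 1.2 deploys/day
(equivalently, 8.4 deploys/week)

1.2 deploys/day


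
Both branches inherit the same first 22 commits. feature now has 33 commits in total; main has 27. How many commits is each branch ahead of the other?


Common ancestor: commit #22
feature commits after divergence: 33 - 22 = 11
main commits after divergence: 27 - 22 = 5
feature is 11 commits ahead of main
main is 5 commits ahead of feature

feature ahead: 11, main ahead: 5


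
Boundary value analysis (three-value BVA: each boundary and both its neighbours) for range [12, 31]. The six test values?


Range: [12, 31]
Boundaries: just below min, min, min+1, max-1, max, just above max
Values: [11, 12, 13, 30, 31, 32]

[11, 12, 13, 30, 31, 32]


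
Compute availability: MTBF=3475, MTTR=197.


Availability = MTBF / (MTBF + MTTR)
Availability = 3475 / (3475 + 197)
Availability = 3475 / 3672
Availability = 94.6351%

94.6351%


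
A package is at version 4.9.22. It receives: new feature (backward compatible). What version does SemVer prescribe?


Current: 4.9.22
Change category: 'new feature (backward compatible)' → minor bump
SemVer rule: minor bump → increment MINOR, reset PATCH to 0 (MAJOR unchanged)
New: 4.10.0

4.10.0


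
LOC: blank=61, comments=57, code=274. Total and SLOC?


Total LOC = blank + comment + code
Total LOC = 61 + 57 + 274 = 392
SLOC (source only) = code = 274

Total LOC: 392, SLOC: 274


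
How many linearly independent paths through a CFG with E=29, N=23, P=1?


Formula: V(G) = E - N + 2P
V(G) = 29 - 23 + 2*1
V(G) = 6 + 2
V(G) = 8

8


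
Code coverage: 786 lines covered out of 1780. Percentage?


Coverage = covered / total * 100
Coverage = 786 / 1780 * 100
Coverage = 44.16%

44.16%


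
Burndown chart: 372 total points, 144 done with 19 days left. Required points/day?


Formula: Required rate = Remaining points / Days left
Remaining = 372 - 144 = 228 points
Required rate = 228 / 19 = 12.0 points/day

12.0 points/day


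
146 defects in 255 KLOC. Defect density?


Defect density = defects / KLOC
Defect density = 146 / 255
Defect density = 0.573 defects/KLOC

0.573 defects/KLOC


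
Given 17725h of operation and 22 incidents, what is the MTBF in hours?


Formula: MTBF = Total operating time / Number of failures
MTBF = 17725 / 22
MTBF = 805.68 hours

805.68 hours


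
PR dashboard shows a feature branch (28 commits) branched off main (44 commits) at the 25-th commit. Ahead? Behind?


Common ancestor: commit #25
feature commits after divergence: 28 - 25 = 3
main commits after divergence: 44 - 25 = 19
feature is 3 commits ahead of main
main is 19 commits ahead of feature

feature ahead: 3, main ahead: 19


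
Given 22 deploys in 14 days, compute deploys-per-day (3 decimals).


Formula: deployments per day = releases / days
= 22 / 14
= 1.571 deploys/day
(equivalently, 11.0 deploys/week)

1.571 deploys/day


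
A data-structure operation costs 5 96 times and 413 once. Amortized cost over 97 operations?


Formula: Amortized cost = Total cost / Operations
Total cost = (96 * 5) + (1 * 413)
Total cost = 480 + 413 = 893
Amortized = 893 / 97 = 9.2062

9.2062


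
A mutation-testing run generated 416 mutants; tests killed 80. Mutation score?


Mutation score = killed / total * 100
Mutation score = 80 / 416 * 100
Mutation score = 19.23%

19.23%


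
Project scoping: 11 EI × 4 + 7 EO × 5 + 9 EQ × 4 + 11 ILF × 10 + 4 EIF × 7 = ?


UFP = EI*4 + EO*5 + EQ*4 + ILF*10 + EIF*7
UFP = 11*4 + 7*5 + 9*4 + 11*10 + 4*7
UFP = 44 + 35 + 36 + 110 + 28
UFP = 253

253


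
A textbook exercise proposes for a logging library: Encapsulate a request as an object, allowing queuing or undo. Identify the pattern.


This matches the Command pattern

Command


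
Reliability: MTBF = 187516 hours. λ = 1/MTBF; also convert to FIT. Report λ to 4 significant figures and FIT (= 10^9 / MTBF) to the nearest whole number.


Formula: λ = 1 / MTBF; FIT = λ × 1e9 = 1e9 / MTBF
λ = 1 / 187516 ≈ 5.333e-06 failures/hour
FIT = 1e9 / 187516 ≈ 5333 failures per 1e9 hours (nearest whole number)

λ = 5.333e-06 /h, FIT = 5333


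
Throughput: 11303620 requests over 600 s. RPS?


Formula: throughput = requests / seconds
throughput = 11303620 / 600
throughput = 18839.37 requests/second

18839.37 requests/second


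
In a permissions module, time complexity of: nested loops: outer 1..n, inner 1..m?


Reasoning: product of independent bounds
Complexity: O(n*m)

O(n*m)


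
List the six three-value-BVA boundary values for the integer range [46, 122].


Range: [46, 122]
Boundaries: just below min, min, min+1, max-1, max, just above max
Values: [45, 46, 47, 121, 122, 123]

[45, 46, 47, 121, 122, 123]


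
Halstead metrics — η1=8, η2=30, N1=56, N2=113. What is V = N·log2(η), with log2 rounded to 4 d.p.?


Formula: V = N * log2(η), where N = N1 + N2 and η = η1 + η2
η = 8 + 30 = 38
N = 56 + 113 = 169
log2(38) ≈ 5.2479
V = 169 * 5.2479 = 886.90

886.90


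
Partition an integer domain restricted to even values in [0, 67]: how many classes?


Constraint: even integers in [0, 67]
Class 1: x < 0 — out-of-range invalid
Class 2: x in [0,67] but odd — wrong type invalid
Class 3: x in [0,67] and even — valid
Class 4: x > 67 — out-of-range invalid
Total equivalence classes: 4

4 equivalence classes


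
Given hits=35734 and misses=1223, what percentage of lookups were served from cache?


Formula: hit rate = hits / (hits + misses) * 100
hit rate = 35734 / (35734 + 1223) * 100
hit rate = 35734 / 36957 * 100
hit rate = 96.69%

96.69%


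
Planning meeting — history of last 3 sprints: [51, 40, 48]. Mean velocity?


Formula: Avg velocity = Total points / Number of sprints
Points: [51, 40, 48]
Sum = 51 + 40 + 48 = 139
Avg velocity = 139 / 3 = 46.33 points/sprint

46.33 points/sprint


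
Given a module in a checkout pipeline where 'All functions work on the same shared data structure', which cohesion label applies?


Reasoning: Functions share data
Type: Communicational cohesion

Communicational cohesion


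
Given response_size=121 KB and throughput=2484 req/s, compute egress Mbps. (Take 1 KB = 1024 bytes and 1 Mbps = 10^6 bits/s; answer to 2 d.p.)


Formula: Mbps = payload_bytes * RPS * 8 / 1e6
Payload per request = 121 KB = 121 * 1024 = 123904 bytes
Total bytes/sec = 123904 * 2484 = 307777536
Total bits/sec = 307777536 * 8 = 2462220288
Mbps = 2462220288 / 1e6 = 2462.22

2462.22 Mbps


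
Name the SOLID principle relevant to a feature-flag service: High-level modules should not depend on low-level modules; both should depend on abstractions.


This describes the Dependency Inversion Principle (DIP)

Dependency Inversion Principle (DIP)


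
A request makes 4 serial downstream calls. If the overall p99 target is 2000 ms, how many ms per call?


Formula: per_stage = total_budget / stages
per_stage = 2000 / 4
per_stage = 500.0 ms

500.0 ms


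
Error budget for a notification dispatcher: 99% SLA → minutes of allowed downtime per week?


Formula: allowed downtime = period * (100 - SLA) / 100
Period (week) = 10080 minutes
Unavailability fraction = (100 - 99.0) / 100
Allowed downtime = 10080 * (100 - 99.0) / 100
Allowed downtime = 100.8 minutes

100.8 minutes


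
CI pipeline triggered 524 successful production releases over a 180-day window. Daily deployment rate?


Formula: deployments per day = releases / days
= 524 / 180
= 2.911 deploys/day
(equivalently, 20.38 deploys/week)

2.911 deploys/day


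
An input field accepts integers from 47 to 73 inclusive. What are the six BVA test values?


Range: [47, 73]
Boundaries: just below min, min, min+1, max-1, max, just above max
Values: [46, 47, 48, 72, 73, 74]

[46, 47, 48, 72, 73, 74]


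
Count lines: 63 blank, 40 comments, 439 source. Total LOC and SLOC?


Total LOC = blank + comment + code
Total LOC = 63 + 40 + 439 = 542
SLOC (source only) = code = 439

Total LOC: 542, SLOC: 439


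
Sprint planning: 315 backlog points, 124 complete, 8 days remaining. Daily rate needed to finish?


Formula: Required rate = Remaining points / Days left
Remaining = 315 - 124 = 191 points
Required rate = 191 / 8 = 23.88 points/day

23.88 points/day


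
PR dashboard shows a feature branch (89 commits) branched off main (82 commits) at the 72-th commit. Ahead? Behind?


Common ancestor: commit #72
feature commits after divergence: 89 - 72 = 17
main commits after divergence: 82 - 72 = 10
feature is 17 commits ahead of main
main is 10 commits ahead of feature

feature ahead: 17, main ahead: 10


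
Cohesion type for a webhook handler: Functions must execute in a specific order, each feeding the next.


Reasoning: Output of one is input to next
Type: Sequential cohesion

Sequential cohesion


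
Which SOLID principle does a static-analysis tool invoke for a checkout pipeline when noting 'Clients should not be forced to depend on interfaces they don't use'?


This describes the Interface Segregation Principle (ISP)

Interface Segregation Principle (ISP)


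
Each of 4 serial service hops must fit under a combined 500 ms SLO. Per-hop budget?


Formula: per_stage = total_budget / stages
per_stage = 500 / 4
per_stage = 125.0 ms

125.0 ms


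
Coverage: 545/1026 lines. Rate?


Coverage = covered / total * 100
Coverage = 545 / 1026 * 100
Coverage = 53.12%

53.12%


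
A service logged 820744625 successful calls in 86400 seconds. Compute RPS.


Formula: throughput = requests / seconds
throughput = 820744625 / 86400
throughput = 9499.36 requests/second

9499.36 requests/second


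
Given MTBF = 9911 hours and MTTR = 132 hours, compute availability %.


Availability = MTBF / (MTBF + MTTR)
Availability = 9911 / (9911 + 132)
Availability = 9911 / 10043
Availability = 98.6857%

98.6857%


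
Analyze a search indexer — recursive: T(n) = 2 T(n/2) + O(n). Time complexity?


Reasoning: master theorem case 2 (merge-sort recurrence)
Complexity: O(n log n)

O(n log n)


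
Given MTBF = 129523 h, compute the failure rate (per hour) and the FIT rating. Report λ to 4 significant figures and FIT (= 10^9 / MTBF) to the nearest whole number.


Formula: λ = 1 / MTBF; FIT = λ × 1e9 = 1e9 / MTBF
λ = 1 / 129523 ≈ 7.721e-06 failures/hour
FIT = 1e9 / 129523 ≈ 7721 failures per 1e9 hours (nearest whole number)

λ = 7.721e-06 /h, FIT = 7721


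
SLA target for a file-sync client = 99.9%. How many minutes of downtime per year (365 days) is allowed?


Formula: allowed downtime = period * (100 - SLA) / 100
Period (year (365 days)) = 525600 minutes
Unavailability fraction = (100 - 99.9) / 100
Allowed downtime = 525600 * (100 - 99.9) / 100
Allowed downtime = 525.6 minutes

525.6 minutes


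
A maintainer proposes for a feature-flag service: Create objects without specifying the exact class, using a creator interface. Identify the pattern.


This matches the Factory Method pattern

Factory Method


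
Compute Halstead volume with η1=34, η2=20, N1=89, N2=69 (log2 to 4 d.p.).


Formula: V = N * log2(η), where N = N1 + N2 and η = η1 + η2
η = 34 + 20 = 54
N = 89 + 69 = 158
log2(54) ≈ 5.7549
V = 158 * 5.7549 = 909.27

909.27


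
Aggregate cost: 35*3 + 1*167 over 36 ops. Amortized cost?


Formula: Amortized cost = Total cost / Operations
Total cost = (35 * 3) + (1 * 167)
Total cost = 105 + 167 = 272
Amortized = 272 / 36 = 7.5556

7.5556


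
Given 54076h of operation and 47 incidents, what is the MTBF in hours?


Formula: MTBF = Total operating time / Number of failures
MTBF = 54076 / 47
MTBF = 1150.55 hours

1150.55 hours


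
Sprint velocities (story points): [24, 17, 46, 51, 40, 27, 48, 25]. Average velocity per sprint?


Formula: Avg velocity = Total points / Number of sprints
Points: [24, 17, 46, 51, 40, 27, 48, 25]
Sum = 24 + 17 + 46 + 51 + 40 + 27 + 48 + 25 = 278
Avg velocity = 278 / 8 = 34.75 points/sprint

34.75 points/sprint


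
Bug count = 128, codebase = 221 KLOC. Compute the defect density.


Defect density = defects / KLOC
Defect density = 128 / 221
Defect density = 0.579 defects/KLOC

0.579 defects/KLOC


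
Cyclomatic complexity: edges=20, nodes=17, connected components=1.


Formula: V(G) = E - N + 2P
V(G) = 20 - 17 + 2*1
V(G) = 3 + 2
V(G) = 5

5


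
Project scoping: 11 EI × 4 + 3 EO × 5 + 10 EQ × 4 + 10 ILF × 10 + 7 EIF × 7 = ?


UFP = EI*4 + EO*5 + EQ*4 + ILF*10 + EIF*7
UFP = 11*4 + 3*5 + 10*4 + 10*10 + 7*7
UFP = 44 + 15 + 40 + 100 + 49
UFP = 248

248


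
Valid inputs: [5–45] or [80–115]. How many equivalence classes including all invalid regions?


Valid ranges: [5,45] and [80,115]
Class 1: x < 5 — invalid
Class 2: 5 ≤ x ≤ 45 — valid
Class 3: 45 < x < 80 — invalid (gap between ranges)
Class 4: 80 ≤ x ≤ 115 — valid
Class 5: x > 115 — invalid
Total equivalence classes: 5

5 equivalence classes


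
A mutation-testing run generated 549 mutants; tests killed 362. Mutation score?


Mutation score = killed / total * 100
Mutation score = 362 / 549 * 100
Mutation score = 65.94%

65.94%


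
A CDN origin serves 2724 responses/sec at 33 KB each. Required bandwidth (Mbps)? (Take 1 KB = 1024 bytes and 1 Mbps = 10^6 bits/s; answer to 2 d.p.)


Formula: Mbps = payload_bytes * RPS * 8 / 1e6
Payload per request = 33 KB = 33 * 1024 = 33792 bytes
Total bytes/sec = 33792 * 2724 = 92049408
Total bits/sec = 92049408 * 8 = 736395264
Mbps = 736395264 / 1e6 = 736.4

736.4 Mbps


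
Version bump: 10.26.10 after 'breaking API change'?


Current: 10.26.10
Change category: 'breaking API change' → major bump
SemVer rule: major bump → increment MAJOR, reset MINOR and PATCH to 0
New: 11.0.0

11.0.0


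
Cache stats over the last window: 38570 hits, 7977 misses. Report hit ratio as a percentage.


Formula: hit rate = hits / (hits + misses) * 100
hit rate = 38570 / (38570 + 7977) * 100
hit rate = 38570 / 46547 * 100
hit rate = 82.86%

82.86%


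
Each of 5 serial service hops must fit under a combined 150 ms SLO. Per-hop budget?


Formula: per_stage = total_budget / stages
per_stage = 150 / 5
per_stage = 30.0 ms

30.0 ms


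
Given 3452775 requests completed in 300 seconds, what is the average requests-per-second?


Formula: throughput = requests / seconds
throughput = 3452775 / 300
throughput = 11509.25 requests/second

11509.25 requests/second


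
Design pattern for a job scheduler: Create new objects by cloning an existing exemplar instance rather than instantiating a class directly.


This matches the Prototype pattern

Prototype


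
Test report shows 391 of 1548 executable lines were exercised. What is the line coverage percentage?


Coverage = covered / total * 100
Coverage = 391 / 1548 * 100
Coverage = 25.26%

25.26%


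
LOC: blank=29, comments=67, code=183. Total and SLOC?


Total LOC = blank + comment + code
Total LOC = 29 + 67 + 183 = 279
SLOC (source only) = code = 183

Total LOC: 279, SLOC: 183


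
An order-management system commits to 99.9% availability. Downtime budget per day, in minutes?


Formula: allowed downtime = period * (100 - SLA) / 100
Period (day) = 1440 minutes
Unavailability fraction = (100 - 99.9) / 100
Allowed downtime = 1440 * (100 - 99.9) / 100
Allowed downtime = 1.44 minutes

1.44 minutes


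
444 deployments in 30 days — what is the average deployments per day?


Formula: deployments per day = releases / days
= 444 / 30
= 14.8 deploys/day
(equivalently, 103.6 deploys/week)

14.8 deploys/day


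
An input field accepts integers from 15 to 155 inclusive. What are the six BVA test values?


Range: [15, 155]
Boundaries: just below min, min, min+1, max-1, max, just above max
Values: [14, 15, 16, 154, 155, 156]

[14, 15, 16, 154, 155, 156]


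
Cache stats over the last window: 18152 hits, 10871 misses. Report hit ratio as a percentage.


Formula: hit rate = hits / (hits + misses) * 100
hit rate = 18152 / (18152 + 10871) * 100
hit rate = 18152 / 29023 * 100
hit rate = 62.54%

62.54%


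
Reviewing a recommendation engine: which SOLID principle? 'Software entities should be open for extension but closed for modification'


This describes the Open/Closed Principle (OCP)

Open/Closed Principle (OCP)


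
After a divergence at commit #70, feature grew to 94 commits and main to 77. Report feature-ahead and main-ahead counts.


Common ancestor: commit #70
feature commits after divergence: 94 - 70 = 24
main commits after divergence: 77 - 70 = 7
feature is 24 commits ahead of main
main is 7 commits ahead of feature

feature ahead: 24, main ahead: 7


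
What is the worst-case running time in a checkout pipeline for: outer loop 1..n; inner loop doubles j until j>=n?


Reasoning: linear outer times logarithmic inner
Complexity: O(n log n)

O(n log n)


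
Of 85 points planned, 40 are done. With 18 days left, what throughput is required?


Formula: Required rate = Remaining points / Days left
Remaining = 85 - 40 = 45 points
Required rate = 45 / 18 = 2.5 points/day

2.5 points/day


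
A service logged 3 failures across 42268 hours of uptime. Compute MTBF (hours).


Formula: MTBF = Total operating time / Number of failures
MTBF = 42268 / 3
MTBF = 14089.33 hours

14089.33 hours


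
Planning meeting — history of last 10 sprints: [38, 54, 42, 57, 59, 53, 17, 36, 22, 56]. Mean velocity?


Formula: Avg velocity = Total points / Number of sprints
Points: [38, 54, 42, 57, 59, 53, 17, 36, 22, 56]
Sum = 38 + 54 + 42 + 57 + 59 + 53 + 17 + 36 + 22 + 56 = 434
Avg velocity = 434 / 10 = 43.4 points/sprint

43.4 points/sprint


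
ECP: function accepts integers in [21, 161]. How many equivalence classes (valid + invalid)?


Valid range: [21, 161]
Class 1: x < 21 — invalid
Class 2: 21 ≤ x ≤ 161 — valid
Class 3: x > 161 — invalid
Total equivalence classes: 3

3 equivalence classes


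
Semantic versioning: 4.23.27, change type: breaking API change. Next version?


Current: 4.23.27
Change category: 'breaking API change' → major bump
SemVer rule: major bump → increment MAJOR, reset MINOR and PATCH to 0
New: 5.0.0

5.0.0


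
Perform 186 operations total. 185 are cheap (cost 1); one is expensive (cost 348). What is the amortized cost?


Formula: Amortized cost = Total cost / Operations
Total cost = (185 * 1) + (1 * 348)
Total cost = 185 + 348 = 533
Amortized = 533 / 186 = 2.8656

2.8656


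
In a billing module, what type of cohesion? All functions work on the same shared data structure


Reasoning: Functions share data
Type: Communicational cohesion

Communicational cohesion


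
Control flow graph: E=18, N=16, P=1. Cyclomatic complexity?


Formula: V(G) = E - N + 2P
V(G) = 18 - 16 + 2*1
V(G) = 2 + 2
V(G) = 4

4


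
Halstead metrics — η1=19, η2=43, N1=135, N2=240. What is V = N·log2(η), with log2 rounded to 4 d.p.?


Formula: V = N * log2(η), where N = N1 + N2 and η = η1 + η2
η = 19 + 43 = 62
N = 135 + 240 = 375
log2(62) ≈ 5.9542
V = 375 * 5.9542 = 2232.83

2232.83


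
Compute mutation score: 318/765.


Mutation score = killed / total * 100
Mutation score = 318 / 765 * 100
Mutation score = 41.57%

41.57%


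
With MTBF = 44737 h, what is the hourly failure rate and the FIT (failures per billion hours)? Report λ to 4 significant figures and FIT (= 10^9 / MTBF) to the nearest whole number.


Formula: λ = 1 / MTBF; FIT = λ × 1e9 = 1e9 / MTBF
λ = 1 / 44737 ≈ 2.235e-05 failures/hour
FIT = 1e9 / 44737 ≈ 22353 failures per 1e9 hours (nearest whole number)

λ = 2.235e-05 /h, FIT = 22353


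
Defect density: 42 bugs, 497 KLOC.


Defect density = defects / KLOC
Defect density = 42 / 497
Defect density = 0.085 defects/KLOC

0.085 defects/KLOC


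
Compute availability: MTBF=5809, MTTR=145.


Availability = MTBF / (MTBF + MTTR)
Availability = 5809 / (5809 + 145)
Availability = 5809 / 5954
Availability = 97.5647%

97.5647%


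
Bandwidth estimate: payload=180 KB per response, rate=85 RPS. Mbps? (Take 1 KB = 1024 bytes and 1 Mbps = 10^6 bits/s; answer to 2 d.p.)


Formula: Mbps = payload_bytes * RPS * 8 / 1e6
Payload per request = 180 KB = 180 * 1024 = 184320 bytes
Total bytes/sec = 184320 * 85 = 15667200
Total bits/sec = 15667200 * 8 = 125337600
Mbps = 125337600 / 1e6 = 125.34

125.34 Mbps


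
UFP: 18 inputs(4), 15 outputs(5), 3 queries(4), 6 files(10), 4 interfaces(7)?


UFP = EI*4 + EO*5 + EQ*4 + ILF*10 + EIF*7
UFP = 18*4 + 15*5 + 3*4 + 6*10 + 4*7
UFP = 72 + 75 + 12 + 60 + 28
UFP = 247

247


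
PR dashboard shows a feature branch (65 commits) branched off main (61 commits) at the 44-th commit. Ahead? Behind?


Common ancestor: commit #44
feature commits after divergence: 65 - 44 = 21
main commits after divergence: 61 - 44 = 17
feature is 21 commits ahead of main
main is 17 commits ahead of feature

feature ahead: 21, main ahead: 17


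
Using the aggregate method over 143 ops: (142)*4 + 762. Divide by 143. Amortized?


Formula: Amortized cost = Total cost / Operations
Total cost = (142 * 4) + (1 * 762)
Total cost = 568 + 762 = 1330
Amortized = 1330 / 143 = 9.3007

9.3007


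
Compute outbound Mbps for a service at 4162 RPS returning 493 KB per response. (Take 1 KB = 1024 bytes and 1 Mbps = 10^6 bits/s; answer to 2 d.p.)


Formula: Mbps = payload_bytes * RPS * 8 / 1e6
Payload per request = 493 KB = 493 * 1024 = 504832 bytes
Total bytes/sec = 504832 * 4162 = 2101110784
Total bits/sec = 2101110784 * 8 = 16808886272
Mbps = 16808886272 / 1e6 = 16808.89

16808.89 Mbps


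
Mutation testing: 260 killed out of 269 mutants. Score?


Mutation score = killed / total * 100
Mutation score = 260 / 269 * 100
Mutation score = 96.65%

96.65%


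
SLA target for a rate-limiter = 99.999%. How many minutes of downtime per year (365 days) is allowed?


Formula: allowed downtime = period * (100 - SLA) / 100
Period (year (365 days)) = 525600 minutes
Unavailability fraction = (100 - 99.999) / 100
Allowed downtime = 525600 * (100 - 99.999) / 100
Allowed downtime = 5.256 minutes

5.256 minutes


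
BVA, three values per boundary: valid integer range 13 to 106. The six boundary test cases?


Range: [13, 106]
Boundaries: just below min, min, min+1, max-1, max, just above max
Values: [12, 13, 14, 105, 106, 107]

[12, 13, 14, 105, 106, 107]


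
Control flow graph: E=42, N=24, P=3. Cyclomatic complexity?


Formula: V(G) = E - N + 2P
V(G) = 42 - 24 + 2*3
V(G) = 18 + 6
V(G) = 24

24


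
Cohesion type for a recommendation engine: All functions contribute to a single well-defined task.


Reasoning: Best: single purpose
Type: Functional cohesion

Functional cohesion


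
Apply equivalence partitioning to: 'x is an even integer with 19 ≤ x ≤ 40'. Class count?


Constraint: even integers in [19, 40]
Class 1: x < 19 — out-of-range invalid
Class 2: x in [19,40] but odd — wrong type invalid
Class 3: x in [19,40] and even — valid
Class 4: x > 40 — out-of-range invalid
Total equivalence classes: 4

4 equivalence classes


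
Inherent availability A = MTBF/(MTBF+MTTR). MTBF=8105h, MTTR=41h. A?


Availability = MTBF / (MTBF + MTTR)
Availability = 8105 / (8105 + 41)
Availability = 8105 / 8146
Availability = 99.4967%

99.4967%


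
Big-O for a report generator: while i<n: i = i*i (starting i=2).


Reasoning: squaring drives double-exponential growth; iterations ~ log log n
Complexity: O(log log n)

O(log log n)


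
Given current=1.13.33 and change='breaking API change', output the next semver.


Current: 1.13.33
Change category: 'breaking API change' → major bump
SemVer rule: major bump → increment MAJOR, reset MINOR and PATCH to 0
New: 2.0.0

2.0.0


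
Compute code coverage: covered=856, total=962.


Coverage = covered / total * 100
Coverage = 856 / 962 * 100
Coverage = 88.98%

88.98%


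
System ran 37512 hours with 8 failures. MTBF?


Formula: MTBF = Total operating time / Number of failures
MTBF = 37512 / 8
MTBF = 4689.0 hours

4689.0 hours


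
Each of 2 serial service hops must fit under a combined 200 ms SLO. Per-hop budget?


Formula: per_stage = total_budget / stages
per_stage = 200 / 2
per_stage = 100.0 ms

100.0 ms


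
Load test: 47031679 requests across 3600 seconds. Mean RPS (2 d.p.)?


Formula: throughput = requests / seconds
throughput = 47031679 / 3600
throughput = 13064.36 requests/second

13064.36 requests/second


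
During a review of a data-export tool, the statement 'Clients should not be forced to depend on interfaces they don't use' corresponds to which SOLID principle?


This describes the Interface Segregation Principle (ISP)

Interface Segregation Principle (ISP)


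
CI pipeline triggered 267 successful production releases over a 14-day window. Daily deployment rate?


Formula: deployments per day = releases / days
= 267 / 14
= 19.071 deploys/day
(equivalently, 133.5 deploys/week)

19.071 deploys/day


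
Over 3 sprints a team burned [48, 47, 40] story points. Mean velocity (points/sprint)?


Formula: Avg velocity = Total points / Number of sprints
Points: [48, 47, 40]
Sum = 48 + 47 + 40 = 135
Avg velocity = 135 / 3 = 45.0 points/sprint

45.0 points/sprint


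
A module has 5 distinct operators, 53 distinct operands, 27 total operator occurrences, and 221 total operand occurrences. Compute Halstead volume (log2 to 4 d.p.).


Formula: V = N * log2(η), where N = N1 + N2 and η = η1 + η2
η = 5 + 53 = 58
N = 27 + 221 = 248
log2(58) ≈ 5.8580
V = 248 * 5.8580 = 1452.78

1452.78


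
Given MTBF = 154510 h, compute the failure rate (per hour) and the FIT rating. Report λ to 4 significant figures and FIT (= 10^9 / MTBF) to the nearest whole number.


Formula: λ = 1 / MTBF; FIT = λ × 1e9 = 1e9 / MTBF
λ = 1 / 154510 ≈ 6.472e-06 failures/hour
FIT = 1e9 / 154510 ≈ 6472 failures per 1e9 hours (nearest whole number)

λ = 6.472e-06 /h, FIT = 6472


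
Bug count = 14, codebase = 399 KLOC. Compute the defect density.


Defect density = defects / KLOC
Defect density = 14 / 399
Defect density = 0.035 defects/KLOC

0.035 defects/KLOC


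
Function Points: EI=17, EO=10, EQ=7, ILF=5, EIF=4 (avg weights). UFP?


UFP = EI*4 + EO*5 + EQ*4 + ILF*10 + EIF*7
UFP = 17*4 + 10*5 + 7*4 + 5*10 + 4*7
UFP = 68 + 50 + 28 + 50 + 28
UFP = 224

224


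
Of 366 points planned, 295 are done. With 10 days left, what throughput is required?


Formula: Required rate = Remaining points / Days left
Remaining = 366 - 295 = 71 points
Required rate = 71 / 10 = 7.1 points/day

7.1 points/day


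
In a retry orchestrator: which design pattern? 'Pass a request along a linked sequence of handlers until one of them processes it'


This matches the Chain of Responsibility pattern

Chain of Responsibility


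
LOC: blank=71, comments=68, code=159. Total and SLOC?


Total LOC = blank + comment + code
Total LOC = 71 + 68 + 159 = 298
SLOC (source only) = code = 159

Total LOC: 298, SLOC: 159


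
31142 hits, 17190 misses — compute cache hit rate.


Formula: hit rate = hits / (hits + misses) * 100
hit rate = 31142 / (31142 + 17190) * 100
hit rate = 31142 / 48332 * 100
hit rate = 64.43%

64.43%


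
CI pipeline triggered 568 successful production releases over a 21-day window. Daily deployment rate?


Formula: deployments per day = releases / days
= 568 / 21
= 27.048 deploys/day
(equivalently, 189.33 deploys/week)

27.048 deploys/day


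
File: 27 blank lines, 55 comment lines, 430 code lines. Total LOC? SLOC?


Total LOC = blank + comment + code
Total LOC = 27 + 55 + 430 = 512
SLOC (source only) = code = 430

Total LOC: 512, SLOC: 430


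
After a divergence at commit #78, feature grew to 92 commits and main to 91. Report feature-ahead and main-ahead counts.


Common ancestor: commit #78
feature commits after divergence: 92 - 78 = 14
main commits after divergence: 91 - 78 = 13
feature is 14 commits ahead of main
main is 13 commits ahead of feature

feature ahead: 14, main ahead: 13


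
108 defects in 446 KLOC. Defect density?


Defect density = defects / KLOC
Defect density = 108 / 446
Defect density = 0.242 defects/KLOC

0.242 defects/KLOC


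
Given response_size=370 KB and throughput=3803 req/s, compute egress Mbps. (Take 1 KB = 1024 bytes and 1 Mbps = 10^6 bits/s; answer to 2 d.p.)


Formula: Mbps = payload_bytes * RPS * 8 / 1e6
Payload per request = 370 KB = 370 * 1024 = 378880 bytes
Total bytes/sec = 378880 * 3803 = 1440880640
Total bits/sec = 1440880640 * 8 = 11527045120
Mbps = 11527045120 / 1e6 = 11527.05

11527.05 Mbps


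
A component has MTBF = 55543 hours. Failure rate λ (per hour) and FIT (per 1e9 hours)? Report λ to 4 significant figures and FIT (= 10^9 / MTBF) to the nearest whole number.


Formula: λ = 1 / MTBF; FIT = λ × 1e9 = 1e9 / MTBF
λ = 1 / 55543 ≈ 1.800e-05 failures/hour
FIT = 1e9 / 55543 ≈ 18004 failures per 1e9 hours (nearest whole number)

λ = 1.800e-05 /h, FIT = 18004


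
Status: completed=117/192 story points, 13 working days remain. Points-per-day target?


Formula: Required rate = Remaining points / Days left
Remaining = 192 - 117 = 75 points
Required rate = 75 / 13 = 5.77 points/day

5.77 points/day


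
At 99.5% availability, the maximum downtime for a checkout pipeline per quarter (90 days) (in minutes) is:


Formula: allowed downtime = period * (100 - SLA) / 100
Period (quarter (90 days)) = 129600 minutes
Unavailability fraction = (100 - 99.5) / 100
Allowed downtime = 129600 * (100 - 99.5) / 100
Allowed downtime = 648.0 minutes

648.0 minutes


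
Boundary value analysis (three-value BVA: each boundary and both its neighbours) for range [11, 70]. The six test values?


Range: [11, 70]
Boundaries: just below min, min, min+1, max-1, max, just above max
Values: [10, 11, 12, 69, 70, 71]

[10, 11, 12, 69, 70, 71]


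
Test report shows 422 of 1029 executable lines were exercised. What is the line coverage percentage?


Coverage = covered / total * 100
Coverage = 422 / 1029 * 100
Coverage = 41.01%

41.01%


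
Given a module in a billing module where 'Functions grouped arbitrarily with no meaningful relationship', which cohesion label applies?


Reasoning: Worst: random grouping
Type: Coincidental cohesion

Coincidental cohesion


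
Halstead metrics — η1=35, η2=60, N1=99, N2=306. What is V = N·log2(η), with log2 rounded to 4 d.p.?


Formula: V = N * log2(η), where N = N1 + N2 and η = η1 + η2
η = 35 + 60 = 95
N = 99 + 306 = 405
log2(95) ≈ 6.5699
V = 405 * 6.5699 = 2660.81

2660.81


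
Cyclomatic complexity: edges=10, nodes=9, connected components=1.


Formula: V(G) = E - N + 2P
V(G) = 10 - 9 + 2*1
V(G) = 1 + 2
V(G) = 3

3


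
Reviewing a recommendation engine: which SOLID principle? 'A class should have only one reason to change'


This describes the Single Responsibility Principle (SRP)

Single Responsibility Principle (SRP)


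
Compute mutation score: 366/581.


Mutation score = killed / total * 100
Mutation score = 366 / 581 * 100
Mutation score = 62.99%

62.99%


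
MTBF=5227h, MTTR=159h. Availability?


Availability = MTBF / (MTBF + MTTR)
Availability = 5227 / (5227 + 159)
Availability = 5227 / 5386
Availability = 97.0479%

97.0479%


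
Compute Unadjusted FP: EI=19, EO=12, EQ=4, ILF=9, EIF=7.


UFP = EI*4 + EO*5 + EQ*4 + ILF*10 + EIF*7
UFP = 19*4 + 12*5 + 4*4 + 9*10 + 7*7
UFP = 76 + 60 + 16 + 90 + 49
UFP = 291

291


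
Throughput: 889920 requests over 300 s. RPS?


Formula: throughput = requests / seconds
throughput = 889920 / 300
throughput = 2966.4 requests/second

2966.4 requests/second


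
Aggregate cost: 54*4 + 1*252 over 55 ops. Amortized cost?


Formula: Amortized cost = Total cost / Operations
Total cost = (54 * 4) + (1 * 252)
Total cost = 216 + 252 = 468
Amortized = 468 / 55 = 8.5091

8.5091


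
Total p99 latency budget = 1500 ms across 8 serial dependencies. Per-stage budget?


Formula: per_stage = total_budget / stages
per_stage = 1500 / 8
per_stage = 187.5 ms

187.5 ms


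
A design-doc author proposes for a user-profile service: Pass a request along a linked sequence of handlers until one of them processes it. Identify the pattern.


This matches the Chain of Responsibility pattern

Chain of Responsibility


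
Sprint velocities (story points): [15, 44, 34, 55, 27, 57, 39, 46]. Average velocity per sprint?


Formula: Avg velocity = Total points / Number of sprints
Points: [15, 44, 34, 55, 27, 57, 39, 46]
Sum = 15 + 44 + 34 + 55 + 27 + 57 + 39 + 46 = 317
Avg velocity = 317 / 8 = 39.63 points/sprint

39.63 points/sprint


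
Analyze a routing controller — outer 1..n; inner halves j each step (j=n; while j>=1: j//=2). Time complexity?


Reasoning: n times log n
Complexity: O(n log n)

O(n log n)


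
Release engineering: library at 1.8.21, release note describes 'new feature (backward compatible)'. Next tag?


Current: 1.8.21
Change category: 'new feature (backward compatible)' → minor bump
SemVer rule: minor bump → increment MINOR, reset PATCH to 0 (MAJOR unchanged)
New: 1.9.0

1.9.0


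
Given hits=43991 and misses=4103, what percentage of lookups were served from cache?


Formula: hit rate = hits / (hits + misses) * 100
hit rate = 43991 / (43991 + 4103) * 100
hit rate = 43991 / 48094 * 100
hit rate = 91.47%

91.47%


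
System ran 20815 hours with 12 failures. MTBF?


Formula: MTBF = Total operating time / Number of failures
MTBF = 20815 / 12
MTBF = 1734.58 hours

1734.58 hours


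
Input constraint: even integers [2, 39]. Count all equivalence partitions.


Constraint: even integers in [2, 39]
Class 1: x < 2 — out-of-range invalid
Class 2: x in [2,39] but odd — wrong type invalid
Class 3: x in [2,39] and even — valid
Class 4: x > 39 — out-of-range invalid
Total equivalence classes: 4

4 equivalence classes
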